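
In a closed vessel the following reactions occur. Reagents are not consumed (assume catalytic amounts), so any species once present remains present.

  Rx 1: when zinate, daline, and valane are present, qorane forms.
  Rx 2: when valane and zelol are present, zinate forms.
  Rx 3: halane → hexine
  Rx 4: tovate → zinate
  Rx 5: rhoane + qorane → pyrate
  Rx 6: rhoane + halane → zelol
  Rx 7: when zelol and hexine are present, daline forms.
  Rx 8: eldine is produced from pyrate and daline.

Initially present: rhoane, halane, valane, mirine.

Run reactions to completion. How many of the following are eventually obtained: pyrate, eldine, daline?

3

rhoane and halane present → zelol forms (Rx 6).
halane present → hexine forms (Rx 3).
zelol and hexine present → daline forms (Rx 7).
valane and zelol present → zinate forms (Rx 2).
zinate, daline, and valane present → qorane forms (Rx 1).
rhoane and qorane present → pyrate forms (Rx 5).
pyrate and daline present → eldine forms (Rx 8).
pyrate: reached.
eldine: reached.
daline: reached.
All 3 are reached.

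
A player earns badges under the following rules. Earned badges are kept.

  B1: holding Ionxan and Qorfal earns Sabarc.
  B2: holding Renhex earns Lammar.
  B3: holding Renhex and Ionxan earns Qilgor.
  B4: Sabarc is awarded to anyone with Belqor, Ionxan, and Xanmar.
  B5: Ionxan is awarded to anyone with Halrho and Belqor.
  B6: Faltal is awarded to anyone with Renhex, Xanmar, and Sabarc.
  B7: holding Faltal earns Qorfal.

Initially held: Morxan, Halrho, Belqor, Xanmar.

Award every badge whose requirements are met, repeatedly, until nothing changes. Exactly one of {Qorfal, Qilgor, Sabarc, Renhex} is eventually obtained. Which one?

Sabarc

With Halrho and Belqor, Ionxan is earned (B5).
With Belqor, Ionxan, and Xanmar, Sabarc is earned (B4).
Qilgor would need Renhex and Ionxan (B3), but Renhex is never earned. No rule produces Renhex, and it is not given. Qorfal would need Faltal (B7), but Faltal is never earned.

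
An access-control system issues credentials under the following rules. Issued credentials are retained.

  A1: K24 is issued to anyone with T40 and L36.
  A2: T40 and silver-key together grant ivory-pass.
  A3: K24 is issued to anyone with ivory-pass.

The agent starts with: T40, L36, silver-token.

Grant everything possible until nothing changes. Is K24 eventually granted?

Holding T40 and L36 grants K24 (A1).

Yes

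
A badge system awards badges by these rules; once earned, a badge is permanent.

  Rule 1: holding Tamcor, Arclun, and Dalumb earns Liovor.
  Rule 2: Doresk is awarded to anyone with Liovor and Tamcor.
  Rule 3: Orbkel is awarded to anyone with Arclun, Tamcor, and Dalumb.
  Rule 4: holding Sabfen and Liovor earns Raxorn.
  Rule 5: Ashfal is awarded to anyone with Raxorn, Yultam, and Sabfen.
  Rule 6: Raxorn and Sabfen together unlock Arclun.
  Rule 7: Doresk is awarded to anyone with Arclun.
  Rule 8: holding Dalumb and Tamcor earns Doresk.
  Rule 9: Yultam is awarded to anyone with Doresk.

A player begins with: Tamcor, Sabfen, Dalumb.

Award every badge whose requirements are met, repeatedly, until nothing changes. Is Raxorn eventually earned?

Raxorn would need Sabfen and Liovor (Rule 4), but Liovor is never earned.

No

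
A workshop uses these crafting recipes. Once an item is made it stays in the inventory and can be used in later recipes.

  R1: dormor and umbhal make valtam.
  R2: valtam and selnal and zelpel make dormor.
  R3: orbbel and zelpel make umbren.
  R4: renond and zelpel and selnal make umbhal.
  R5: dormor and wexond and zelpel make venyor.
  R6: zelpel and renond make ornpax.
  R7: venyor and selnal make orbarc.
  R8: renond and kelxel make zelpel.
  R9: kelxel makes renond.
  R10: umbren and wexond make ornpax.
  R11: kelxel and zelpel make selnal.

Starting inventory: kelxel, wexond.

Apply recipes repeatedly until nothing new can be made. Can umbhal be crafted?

kelxel → renond (R9).
renond and kelxel → zelpel (R8).
kelxel and zelpel → selnal (R11).
Using R4, renond, zelpel, and selnal make umbhal.

Yes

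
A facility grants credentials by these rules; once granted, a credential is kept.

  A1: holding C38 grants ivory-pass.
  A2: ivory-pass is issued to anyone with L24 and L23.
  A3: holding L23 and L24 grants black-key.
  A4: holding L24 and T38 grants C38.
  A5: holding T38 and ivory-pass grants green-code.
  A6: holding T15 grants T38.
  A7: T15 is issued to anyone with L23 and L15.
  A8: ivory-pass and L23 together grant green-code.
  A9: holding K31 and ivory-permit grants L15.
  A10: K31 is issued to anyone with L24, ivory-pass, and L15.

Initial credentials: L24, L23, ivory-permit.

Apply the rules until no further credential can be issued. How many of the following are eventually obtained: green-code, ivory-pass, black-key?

3

Holding L24 and L23 grants ivory-pass (A2).
Holding L23 and L24 grants black-key (A3).
Holding ivory-pass and L23 grants green-code (A8).
green-code: reached.
ivory-pass: reached.
black-key: reached.
All 3 are reached.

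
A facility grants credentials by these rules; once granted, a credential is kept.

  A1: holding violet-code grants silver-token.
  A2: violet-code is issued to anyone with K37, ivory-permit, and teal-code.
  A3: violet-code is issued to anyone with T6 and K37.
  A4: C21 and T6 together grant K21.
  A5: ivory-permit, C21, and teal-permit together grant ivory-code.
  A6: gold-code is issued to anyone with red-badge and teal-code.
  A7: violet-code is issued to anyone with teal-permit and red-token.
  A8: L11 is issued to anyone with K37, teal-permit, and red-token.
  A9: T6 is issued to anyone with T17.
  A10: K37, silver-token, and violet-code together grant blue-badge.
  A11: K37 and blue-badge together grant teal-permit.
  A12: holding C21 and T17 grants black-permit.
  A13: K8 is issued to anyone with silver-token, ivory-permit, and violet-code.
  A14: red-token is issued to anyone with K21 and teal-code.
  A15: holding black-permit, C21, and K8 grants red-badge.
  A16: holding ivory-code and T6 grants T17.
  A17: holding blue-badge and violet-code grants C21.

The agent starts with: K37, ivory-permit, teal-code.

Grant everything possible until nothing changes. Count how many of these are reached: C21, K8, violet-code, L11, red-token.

3

Holding K37, ivory-permit, and teal-code grants violet-code (A2).
Holding violet-code grants silver-token (A1).
Holding silver-token, ivory-permit, and violet-code grants K8 (A13).
Holding K37, silver-token, and violet-code grants blue-badge (A10).
Holding blue-badge and violet-code grants C21 (A17).
C21: reached.
K8: reached.
violet-code: reached.
L11 would need K37, teal-permit, and red-token (A8), but red-token is never granted.
red-token would need K21 and teal-code (A14), but K21 is never granted.
Reached: C21, K8, and violet-code — 3 of the 5.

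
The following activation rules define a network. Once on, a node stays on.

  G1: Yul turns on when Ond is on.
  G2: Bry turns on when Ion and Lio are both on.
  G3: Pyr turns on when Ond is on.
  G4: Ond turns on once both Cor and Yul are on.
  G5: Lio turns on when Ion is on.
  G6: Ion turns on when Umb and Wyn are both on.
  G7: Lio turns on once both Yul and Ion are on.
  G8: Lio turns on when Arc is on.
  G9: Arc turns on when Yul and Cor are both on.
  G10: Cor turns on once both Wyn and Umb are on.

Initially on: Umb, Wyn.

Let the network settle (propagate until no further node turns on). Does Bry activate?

G6: Umb and Wyn on → Ion on.
Ion is on, so Lio turns on (G5).
G2: Ion and Lio on → Bry on.

Yes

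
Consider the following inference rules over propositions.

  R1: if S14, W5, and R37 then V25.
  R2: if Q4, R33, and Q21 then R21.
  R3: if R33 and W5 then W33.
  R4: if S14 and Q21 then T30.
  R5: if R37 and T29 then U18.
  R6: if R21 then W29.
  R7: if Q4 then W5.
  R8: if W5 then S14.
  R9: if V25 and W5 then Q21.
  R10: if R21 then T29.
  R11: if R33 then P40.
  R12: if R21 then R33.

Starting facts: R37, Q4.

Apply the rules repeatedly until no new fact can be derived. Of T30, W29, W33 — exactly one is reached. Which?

T30

Q4 holds, so W5 follows (R7).
From W5, R8 gives S14.
S14, W5, and R37 hold, so V25 follows (R1).
V25 and W5 hold, so Q21 follows (R9).
From S14 and Q21, R4 gives T30.
W29 would need R21 (R6), but R21 is never established. W33 would need R33 and W5 (R3), but R33 is never established.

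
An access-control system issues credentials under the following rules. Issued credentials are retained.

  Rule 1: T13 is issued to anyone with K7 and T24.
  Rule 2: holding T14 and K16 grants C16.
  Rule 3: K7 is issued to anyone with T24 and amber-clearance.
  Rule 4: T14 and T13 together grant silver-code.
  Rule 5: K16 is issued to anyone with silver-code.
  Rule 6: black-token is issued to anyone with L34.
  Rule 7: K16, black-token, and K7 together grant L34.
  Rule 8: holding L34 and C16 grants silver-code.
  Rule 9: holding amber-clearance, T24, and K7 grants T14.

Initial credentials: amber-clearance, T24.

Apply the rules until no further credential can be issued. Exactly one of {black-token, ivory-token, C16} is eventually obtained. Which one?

Holding T24 and amber-clearance grants K7 (Rule 3).
Holding K7 and T24 grants T13 (Rule 1).
Holding amber-clearance, T24, and K7 grants T14 (Rule 9).
Holding T14 and T13 grants silver-code (Rule 4).
Holding silver-code grants K16 (Rule 5).
Holding T14 and K16 grants C16 (Rule 2).
black-token would need L34 (Rule 6), but L34 is never granted. No rule produces ivory-token, and it is not given.

C16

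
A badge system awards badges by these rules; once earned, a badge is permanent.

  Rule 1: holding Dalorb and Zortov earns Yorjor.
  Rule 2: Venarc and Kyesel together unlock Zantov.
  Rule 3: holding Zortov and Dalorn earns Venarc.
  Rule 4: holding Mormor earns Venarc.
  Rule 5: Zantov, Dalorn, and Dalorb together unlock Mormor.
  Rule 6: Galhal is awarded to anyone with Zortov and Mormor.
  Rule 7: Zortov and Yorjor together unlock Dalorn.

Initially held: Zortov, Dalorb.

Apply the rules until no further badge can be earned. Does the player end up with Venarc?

With Dalorb and Zortov, Yorjor is earned (Rule 1).
With Zortov and Yorjor, Dalorn is earned (Rule 7).
With Zortov and Dalorn, Venarc is earned (Rule 3).

Yes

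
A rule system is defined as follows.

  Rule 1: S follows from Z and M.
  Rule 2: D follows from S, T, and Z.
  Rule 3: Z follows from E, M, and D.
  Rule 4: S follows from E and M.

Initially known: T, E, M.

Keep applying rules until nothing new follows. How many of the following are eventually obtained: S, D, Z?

1

E and M hold, so S follows (Rule 4).
S: reached.
D would need S, T, and Z (Rule 2), but Z is never established.
Z would need E, M, and D (Rule 3), but D is never established.
Reached: S — 1 of the 3.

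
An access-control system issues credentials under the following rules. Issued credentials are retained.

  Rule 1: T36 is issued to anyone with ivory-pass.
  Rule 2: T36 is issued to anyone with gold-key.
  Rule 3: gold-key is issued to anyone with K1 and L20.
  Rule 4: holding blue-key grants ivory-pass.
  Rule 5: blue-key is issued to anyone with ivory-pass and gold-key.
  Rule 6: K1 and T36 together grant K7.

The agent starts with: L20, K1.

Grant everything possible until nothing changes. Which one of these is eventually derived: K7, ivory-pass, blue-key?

K7

Holding K1 and L20 grants gold-key (Rule 3).
Holding gold-key grants T36 (Rule 2).
Holding K1 and T36 grants K7 (Rule 6).
ivory-pass would need blue-key (Rule 4), but blue-key is never granted. blue-key would need ivory-pass and gold-key (Rule 5), but ivory-pass is never granted.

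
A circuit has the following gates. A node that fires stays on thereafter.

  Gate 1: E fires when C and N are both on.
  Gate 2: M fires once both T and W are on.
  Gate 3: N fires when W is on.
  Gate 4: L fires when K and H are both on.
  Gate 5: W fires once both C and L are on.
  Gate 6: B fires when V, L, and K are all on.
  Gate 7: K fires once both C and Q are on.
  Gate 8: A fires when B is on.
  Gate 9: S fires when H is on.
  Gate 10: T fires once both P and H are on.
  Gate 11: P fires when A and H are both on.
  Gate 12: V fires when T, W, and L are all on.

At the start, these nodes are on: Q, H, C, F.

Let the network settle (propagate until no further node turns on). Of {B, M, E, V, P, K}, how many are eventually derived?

C and Q are on, so K fires (Gate 7).
K and H are on, so L fires (Gate 4).
Gate 5: C and L on → W on.
W is on, so N fires (Gate 3).
C and N are on, so E fires (Gate 1).
B would need V, L, and K (Gate 6), but V never turns on.
M would need T and W (Gate 2), but T never turns on.
E: reached.
V would need T, W, and L (Gate 12), but T never turns on.
P would need A and H (Gate 11), but A never turns on.
K: reached.
Reached: E and K — 2 of the 6.

2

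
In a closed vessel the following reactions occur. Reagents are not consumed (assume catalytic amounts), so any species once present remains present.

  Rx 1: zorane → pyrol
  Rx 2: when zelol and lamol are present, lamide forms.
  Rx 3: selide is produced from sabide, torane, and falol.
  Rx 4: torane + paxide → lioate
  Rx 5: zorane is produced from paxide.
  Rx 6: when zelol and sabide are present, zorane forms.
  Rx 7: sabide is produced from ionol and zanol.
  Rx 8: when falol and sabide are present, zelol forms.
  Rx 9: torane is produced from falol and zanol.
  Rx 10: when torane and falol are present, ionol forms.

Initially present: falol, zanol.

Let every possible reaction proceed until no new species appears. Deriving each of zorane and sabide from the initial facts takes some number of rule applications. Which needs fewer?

sabide

sabide: falol and zanol present → torane forms (Rx 9). torane and falol present → ionol forms (Rx 10). ionol and zanol present → sabide forms (Rx 7). [3 rule applications]
zorane: falol and zanol present → torane forms (Rx 9). torane and falol present → ionol forms (Rx 10). ionol and zanol present → sabide forms (Rx 7). falol and sabide present → zelol forms (Rx 8). zelol and sabide present → zorane forms (Rx 6). [5 rule applications]
sabide needs fewer.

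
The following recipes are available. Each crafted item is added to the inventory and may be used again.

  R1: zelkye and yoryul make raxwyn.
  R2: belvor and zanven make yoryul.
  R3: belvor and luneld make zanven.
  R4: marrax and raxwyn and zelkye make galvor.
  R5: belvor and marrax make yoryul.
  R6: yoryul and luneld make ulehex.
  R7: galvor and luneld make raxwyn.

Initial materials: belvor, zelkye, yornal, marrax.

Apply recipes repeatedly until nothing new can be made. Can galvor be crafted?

Yes

belvor and marrax → yoryul (R5).
zelkye and yoryul → raxwyn (R1).
marrax and raxwyn and zelkye → galvor (R4).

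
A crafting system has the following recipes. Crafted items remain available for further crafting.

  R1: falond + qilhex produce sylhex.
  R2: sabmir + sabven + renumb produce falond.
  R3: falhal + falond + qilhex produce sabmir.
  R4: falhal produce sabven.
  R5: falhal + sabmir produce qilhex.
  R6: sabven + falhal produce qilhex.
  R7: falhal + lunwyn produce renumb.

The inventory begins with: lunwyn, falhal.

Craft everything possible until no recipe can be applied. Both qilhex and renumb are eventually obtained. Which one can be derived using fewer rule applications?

renumb: Using R7, falhal and lunwyn make renumb. [1 rule application]
qilhex: Using R4, falhal makes sabven. sabven + falhal → qilhex (R6). [2 rule applications]
renumb needs fewer.

renumb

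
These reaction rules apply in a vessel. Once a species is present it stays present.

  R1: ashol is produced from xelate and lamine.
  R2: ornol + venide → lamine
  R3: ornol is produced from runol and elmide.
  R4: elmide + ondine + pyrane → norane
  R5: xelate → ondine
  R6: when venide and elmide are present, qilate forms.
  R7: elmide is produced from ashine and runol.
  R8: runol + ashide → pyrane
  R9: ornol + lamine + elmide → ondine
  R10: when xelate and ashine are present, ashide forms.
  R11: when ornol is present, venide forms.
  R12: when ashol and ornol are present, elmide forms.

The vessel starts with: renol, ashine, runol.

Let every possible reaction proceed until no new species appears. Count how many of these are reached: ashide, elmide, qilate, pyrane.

ashine and runol present → elmide forms (R7).
runol and elmide present → ornol forms (R3).
ornol present → venide forms (R11).
venide and elmide present → qilate forms (R6).
ashide would need xelate and ashine (R10), but xelate never forms.
elmide: reached.
qilate: reached.
pyrane would need runol and ashide (R8), but ashide never forms.
Reached: elmide and qilate — 2 of the 4.

2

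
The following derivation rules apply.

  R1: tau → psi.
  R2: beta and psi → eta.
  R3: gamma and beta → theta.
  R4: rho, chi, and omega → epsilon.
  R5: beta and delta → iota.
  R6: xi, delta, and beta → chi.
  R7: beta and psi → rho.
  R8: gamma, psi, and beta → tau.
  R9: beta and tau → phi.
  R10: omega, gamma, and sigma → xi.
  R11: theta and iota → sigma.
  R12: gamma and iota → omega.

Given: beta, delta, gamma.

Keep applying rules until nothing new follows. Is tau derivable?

No

tau would need gamma, psi, and beta (R8), but psi is never established.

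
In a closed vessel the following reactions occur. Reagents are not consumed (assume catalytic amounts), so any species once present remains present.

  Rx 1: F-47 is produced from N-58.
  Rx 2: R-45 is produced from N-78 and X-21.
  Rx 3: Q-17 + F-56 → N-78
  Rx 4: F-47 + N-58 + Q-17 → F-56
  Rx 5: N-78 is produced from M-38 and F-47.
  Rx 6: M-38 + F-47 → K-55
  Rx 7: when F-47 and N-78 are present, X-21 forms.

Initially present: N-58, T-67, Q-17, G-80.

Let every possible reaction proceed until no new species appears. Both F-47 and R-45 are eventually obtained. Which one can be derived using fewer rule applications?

F-47: N-58 present → F-47 forms (Rx 1). [1 rule application]
R-45: N-58 present → F-47 forms (Rx 1). F-47, N-58, and Q-17 present → F-56 forms (Rx 4). Q-17 and F-56 present → N-78 forms (Rx 3). F-47 and N-78 present → X-21 forms (Rx 7). N-78 and X-21 present → R-45 forms (Rx 2). [5 rule applications]
F-47 needs fewer.

F-47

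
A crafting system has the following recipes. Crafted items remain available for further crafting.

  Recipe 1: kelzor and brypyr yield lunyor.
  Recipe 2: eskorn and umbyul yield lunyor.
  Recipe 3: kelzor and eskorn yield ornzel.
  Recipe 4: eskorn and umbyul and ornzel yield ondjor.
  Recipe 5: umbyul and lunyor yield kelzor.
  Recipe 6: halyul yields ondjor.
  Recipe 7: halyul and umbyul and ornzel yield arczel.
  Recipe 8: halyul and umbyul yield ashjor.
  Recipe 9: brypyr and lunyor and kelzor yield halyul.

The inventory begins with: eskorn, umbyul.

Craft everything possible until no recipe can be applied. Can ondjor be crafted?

eskorn and umbyul → lunyor (Recipe 2).
Using Recipe 5, umbyul and lunyor make kelzor.
kelzor and eskorn → ornzel (Recipe 3).
eskorn and umbyul and ornzel → ondjor (Recipe 4).

Yes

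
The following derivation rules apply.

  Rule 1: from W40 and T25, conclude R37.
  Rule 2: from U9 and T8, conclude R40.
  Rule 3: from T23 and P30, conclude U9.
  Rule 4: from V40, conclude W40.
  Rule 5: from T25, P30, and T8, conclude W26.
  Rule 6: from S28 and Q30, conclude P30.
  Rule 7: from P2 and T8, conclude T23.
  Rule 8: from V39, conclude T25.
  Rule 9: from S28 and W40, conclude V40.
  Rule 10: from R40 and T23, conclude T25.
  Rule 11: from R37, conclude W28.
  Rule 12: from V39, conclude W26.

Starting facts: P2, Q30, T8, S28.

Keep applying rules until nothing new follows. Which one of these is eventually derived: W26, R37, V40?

W26

From S28 and Q30, Rule 6 gives P30.
P2 and T8 hold, so T23 follows (Rule 7).
T23 and P30 hold, so U9 follows (Rule 3).
From U9 and T8, Rule 2 gives R40.
From R40 and T23, Rule 10 gives T25.
T25, P30, and T8 hold, so W26 follows (Rule 5).
V40 would need S28 and W40 (Rule 9), but W40 is never established. R37 would need W40 and T25 (Rule 1), but W40 is never established.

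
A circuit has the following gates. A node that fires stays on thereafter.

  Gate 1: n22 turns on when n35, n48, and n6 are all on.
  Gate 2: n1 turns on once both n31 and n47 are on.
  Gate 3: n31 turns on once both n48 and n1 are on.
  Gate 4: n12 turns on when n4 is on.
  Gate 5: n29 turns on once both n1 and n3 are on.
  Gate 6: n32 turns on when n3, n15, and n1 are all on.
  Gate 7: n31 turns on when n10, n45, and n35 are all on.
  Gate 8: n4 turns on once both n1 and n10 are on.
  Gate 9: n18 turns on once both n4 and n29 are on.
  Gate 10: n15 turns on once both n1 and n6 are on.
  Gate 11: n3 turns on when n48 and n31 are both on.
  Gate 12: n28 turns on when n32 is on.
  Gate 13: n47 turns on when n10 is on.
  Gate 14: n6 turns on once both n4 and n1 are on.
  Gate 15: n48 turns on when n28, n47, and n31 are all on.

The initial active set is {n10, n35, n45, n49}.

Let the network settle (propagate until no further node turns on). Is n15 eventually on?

Yes

Gate 7: n10, n45, and n35 on → n31 on.
Gate 13: n10 on → n47 on.
Gate 2: n31 and n47 on → n1 on.
Gate 8: n1 and n10 on → n4 on.
n4 and n1 are on, so n6 turns on (Gate 14).
n1 and n6 are on, so n15 turns on (Gate 10).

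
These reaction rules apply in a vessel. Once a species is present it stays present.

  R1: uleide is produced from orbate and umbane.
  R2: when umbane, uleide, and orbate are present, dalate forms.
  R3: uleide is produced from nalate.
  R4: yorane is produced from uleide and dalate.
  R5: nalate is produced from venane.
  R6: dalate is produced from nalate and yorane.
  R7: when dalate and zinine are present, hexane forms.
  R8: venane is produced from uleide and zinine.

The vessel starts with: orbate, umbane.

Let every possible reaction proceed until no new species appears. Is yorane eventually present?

Yes

orbate and umbane present → uleide forms (R1).
umbane, uleide, and orbate present → dalate forms (R2).
uleide and dalate present → yorane forms (R4).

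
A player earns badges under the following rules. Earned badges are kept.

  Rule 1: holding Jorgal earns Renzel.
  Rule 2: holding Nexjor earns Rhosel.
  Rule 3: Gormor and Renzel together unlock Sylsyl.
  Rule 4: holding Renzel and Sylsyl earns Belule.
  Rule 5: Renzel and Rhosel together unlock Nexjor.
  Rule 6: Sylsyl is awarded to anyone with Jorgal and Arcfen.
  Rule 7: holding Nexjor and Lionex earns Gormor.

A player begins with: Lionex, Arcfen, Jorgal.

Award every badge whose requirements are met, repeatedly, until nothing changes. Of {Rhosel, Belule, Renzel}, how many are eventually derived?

2

With Jorgal and Arcfen, Sylsyl is earned (Rule 6).
With Jorgal, Renzel is earned (Rule 1).
With Renzel and Sylsyl, Belule is earned (Rule 4).
Rhosel would need Nexjor (Rule 2), but Nexjor is never earned.
Belule: reached.
Renzel: reached.
Reached: Belule and Renzel — 2 of the 3.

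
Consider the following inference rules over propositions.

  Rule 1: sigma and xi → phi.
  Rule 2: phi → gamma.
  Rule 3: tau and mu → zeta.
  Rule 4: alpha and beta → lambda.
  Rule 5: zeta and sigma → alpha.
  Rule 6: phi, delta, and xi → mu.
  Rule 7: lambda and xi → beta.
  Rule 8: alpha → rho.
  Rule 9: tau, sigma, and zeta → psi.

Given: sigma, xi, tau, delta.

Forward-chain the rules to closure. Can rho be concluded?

sigma and xi hold, so phi follows (Rule 1).
From phi, delta, and xi, Rule 6 gives mu.
tau and mu hold, so zeta follows (Rule 3).
zeta and sigma hold, so alpha follows (Rule 5).
alpha holds, so rho follows (Rule 8).

Yes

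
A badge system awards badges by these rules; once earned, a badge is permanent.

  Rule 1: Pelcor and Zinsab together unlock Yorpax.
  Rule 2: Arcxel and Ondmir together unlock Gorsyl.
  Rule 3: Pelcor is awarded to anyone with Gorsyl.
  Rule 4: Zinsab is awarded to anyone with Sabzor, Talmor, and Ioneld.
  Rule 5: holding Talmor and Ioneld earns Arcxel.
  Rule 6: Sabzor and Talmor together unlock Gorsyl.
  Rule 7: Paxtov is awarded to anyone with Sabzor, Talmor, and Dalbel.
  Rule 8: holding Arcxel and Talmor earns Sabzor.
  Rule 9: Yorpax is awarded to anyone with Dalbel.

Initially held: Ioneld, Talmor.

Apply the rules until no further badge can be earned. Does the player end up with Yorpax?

Yes

With Talmor and Ioneld, Arcxel is earned (Rule 5).
With Arcxel and Talmor, Sabzor is earned (Rule 8).
With Sabzor and Talmor, Gorsyl is earned (Rule 6).
With Sabzor, Talmor, and Ioneld, Zinsab is earned (Rule 4).
With Gorsyl, Pelcor is earned (Rule 3).
With Pelcor and Zinsab, Yorpax is earned (Rule 1).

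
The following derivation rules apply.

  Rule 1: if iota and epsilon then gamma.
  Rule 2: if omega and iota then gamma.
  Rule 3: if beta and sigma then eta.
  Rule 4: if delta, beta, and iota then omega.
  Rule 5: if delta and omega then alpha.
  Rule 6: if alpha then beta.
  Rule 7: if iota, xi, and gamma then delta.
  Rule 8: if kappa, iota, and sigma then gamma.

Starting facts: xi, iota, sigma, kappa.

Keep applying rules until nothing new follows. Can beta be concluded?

beta would need alpha (Rule 6), but alpha is never established.

No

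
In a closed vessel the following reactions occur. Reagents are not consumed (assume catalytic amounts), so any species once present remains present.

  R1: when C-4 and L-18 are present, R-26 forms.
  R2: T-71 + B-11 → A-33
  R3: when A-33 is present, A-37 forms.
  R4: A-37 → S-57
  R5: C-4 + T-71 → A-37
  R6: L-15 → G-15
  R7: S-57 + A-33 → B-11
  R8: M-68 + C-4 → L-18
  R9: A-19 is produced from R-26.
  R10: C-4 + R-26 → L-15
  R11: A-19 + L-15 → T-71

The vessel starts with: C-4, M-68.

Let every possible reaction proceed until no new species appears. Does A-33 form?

A-33 would need T-71 and B-11 (R2), but B-11 never forms.

No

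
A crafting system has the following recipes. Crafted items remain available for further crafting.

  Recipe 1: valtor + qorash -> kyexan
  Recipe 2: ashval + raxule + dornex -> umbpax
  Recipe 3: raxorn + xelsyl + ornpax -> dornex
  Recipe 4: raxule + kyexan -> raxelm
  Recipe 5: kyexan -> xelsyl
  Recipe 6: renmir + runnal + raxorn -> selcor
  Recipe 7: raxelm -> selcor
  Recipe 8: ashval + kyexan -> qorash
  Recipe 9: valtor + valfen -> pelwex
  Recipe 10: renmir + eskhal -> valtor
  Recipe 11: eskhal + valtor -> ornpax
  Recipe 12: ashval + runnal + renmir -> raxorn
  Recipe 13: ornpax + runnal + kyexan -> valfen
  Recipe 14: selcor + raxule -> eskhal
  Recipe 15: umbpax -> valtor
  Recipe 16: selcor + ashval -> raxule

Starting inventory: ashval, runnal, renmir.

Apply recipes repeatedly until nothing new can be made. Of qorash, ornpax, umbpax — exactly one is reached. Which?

ornpax

Using Recipe 12, ashval, runnal, and renmir make raxorn.
renmir + runnal + raxorn -> selcor (Recipe 6).
Using Recipe 16, selcor and ashval make raxule.
selcor + raxule -> eskhal (Recipe 14).
Using Recipe 10, renmir and eskhal make valtor.
Using Recipe 11, eskhal and valtor make ornpax.
umbpax would need ashval, raxule, and dornex (Recipe 2), but dornex is never obtained. qorash would need ashval and kyexan (Recipe 8), but kyexan is never obtained.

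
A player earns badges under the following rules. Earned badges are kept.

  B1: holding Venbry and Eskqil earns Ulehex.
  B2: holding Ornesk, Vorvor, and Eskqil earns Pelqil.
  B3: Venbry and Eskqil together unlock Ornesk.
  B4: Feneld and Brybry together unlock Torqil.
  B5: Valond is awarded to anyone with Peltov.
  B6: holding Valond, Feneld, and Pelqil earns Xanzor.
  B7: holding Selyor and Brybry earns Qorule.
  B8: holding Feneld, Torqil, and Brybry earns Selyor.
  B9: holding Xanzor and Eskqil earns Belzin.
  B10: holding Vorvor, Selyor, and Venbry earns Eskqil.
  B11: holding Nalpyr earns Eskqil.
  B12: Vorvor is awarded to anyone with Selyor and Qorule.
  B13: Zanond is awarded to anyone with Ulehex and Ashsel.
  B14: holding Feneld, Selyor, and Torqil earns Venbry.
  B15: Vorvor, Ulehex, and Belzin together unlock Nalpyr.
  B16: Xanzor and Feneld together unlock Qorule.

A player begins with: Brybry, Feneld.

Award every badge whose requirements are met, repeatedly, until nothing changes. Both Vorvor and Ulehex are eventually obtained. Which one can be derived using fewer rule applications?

Vorvor: With Feneld and Brybry, Torqil is earned (B4). With Feneld, Torqil, and Brybry, Selyor is earned (B8). With Selyor and Brybry, Qorule is earned (B7). With Selyor and Qorule, Vorvor is earned (B12). [4 rule applications]
Ulehex: With Feneld and Brybry, Torqil is earned (B4). With Feneld, Torqil, and Brybry, Selyor is earned (B8). With Feneld, Selyor, and Torqil, Venbry is earned (B14). With Selyor and Brybry, Qorule is earned (B7). With Selyor and Qorule, Vorvor is earned (B12). With Vorvor, Selyor, and Venbry, Eskqil is earned (B10). With Venbry and Eskqil, Ulehex is earned (B1). [7 rule applications]
Vorvor needs fewer.

Vorvor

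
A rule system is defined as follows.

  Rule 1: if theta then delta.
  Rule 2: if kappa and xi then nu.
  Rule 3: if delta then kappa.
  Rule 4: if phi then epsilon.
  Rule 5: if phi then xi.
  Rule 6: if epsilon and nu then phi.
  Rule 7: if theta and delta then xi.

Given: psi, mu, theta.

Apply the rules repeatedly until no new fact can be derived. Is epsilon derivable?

No

epsilon would need phi (Rule 4), but phi is never established.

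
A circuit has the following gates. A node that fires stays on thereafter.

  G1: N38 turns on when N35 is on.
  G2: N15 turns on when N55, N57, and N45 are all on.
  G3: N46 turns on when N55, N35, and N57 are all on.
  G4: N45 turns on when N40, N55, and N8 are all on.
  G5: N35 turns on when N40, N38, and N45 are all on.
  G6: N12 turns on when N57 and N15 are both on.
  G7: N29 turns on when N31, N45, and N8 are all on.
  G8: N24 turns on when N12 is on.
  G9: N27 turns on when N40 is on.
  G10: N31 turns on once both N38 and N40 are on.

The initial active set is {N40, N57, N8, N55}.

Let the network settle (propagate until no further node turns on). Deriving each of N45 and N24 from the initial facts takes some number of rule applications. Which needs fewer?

N45

N45: G4: N40, N55, and N8 on → N45 on. [1 rule application]
N24: G4: N40, N55, and N8 on → N45 on. N55, N57, and N45 are on, so N15 turns on (G2). G6: N57 and N15 on → N12 on. N12 is on, so N24 turns on (G8). [4 rule applications]
N45 needs fewer.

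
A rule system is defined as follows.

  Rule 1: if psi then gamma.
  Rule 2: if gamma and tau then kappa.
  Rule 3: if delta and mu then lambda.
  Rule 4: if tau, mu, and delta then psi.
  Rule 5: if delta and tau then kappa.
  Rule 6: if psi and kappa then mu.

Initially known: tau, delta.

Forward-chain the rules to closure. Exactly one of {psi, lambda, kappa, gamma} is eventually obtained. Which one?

kappa

From delta and tau, Rule 5 gives kappa.
gamma would need psi (Rule 1), but psi is never established. lambda would need delta and mu (Rule 3), but mu is never established. psi would need tau, mu, and delta (Rule 4), but mu is never established.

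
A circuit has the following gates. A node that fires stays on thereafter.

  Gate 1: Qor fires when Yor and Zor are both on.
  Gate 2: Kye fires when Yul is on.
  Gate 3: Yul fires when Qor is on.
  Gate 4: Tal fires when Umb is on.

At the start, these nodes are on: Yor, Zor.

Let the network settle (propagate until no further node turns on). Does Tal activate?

No

Tal would need Umb (Gate 4), but Umb never turns on.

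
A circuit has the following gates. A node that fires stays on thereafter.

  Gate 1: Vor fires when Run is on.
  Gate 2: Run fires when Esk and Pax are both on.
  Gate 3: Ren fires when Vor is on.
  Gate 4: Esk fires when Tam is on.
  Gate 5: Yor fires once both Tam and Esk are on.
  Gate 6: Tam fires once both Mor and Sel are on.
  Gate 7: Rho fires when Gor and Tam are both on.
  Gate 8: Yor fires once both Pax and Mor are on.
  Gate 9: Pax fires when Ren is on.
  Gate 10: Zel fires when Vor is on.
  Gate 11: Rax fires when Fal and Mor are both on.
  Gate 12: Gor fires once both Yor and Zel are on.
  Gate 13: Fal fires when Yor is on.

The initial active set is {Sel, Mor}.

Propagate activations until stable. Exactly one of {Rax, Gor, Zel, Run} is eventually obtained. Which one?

Gate 6: Mor and Sel on → Tam on.
Gate 4: Tam on → Esk on.
Tam and Esk are on, so Yor fires (Gate 5).
Gate 13: Yor on → Fal on.
Gate 11: Fal and Mor on → Rax on.
Run would need Esk and Pax (Gate 2), but Pax never turns on. Gor would need Yor and Zel (Gate 12), but Zel never turns on. Zel would need Vor (Gate 10), but Vor never turns on.

Rax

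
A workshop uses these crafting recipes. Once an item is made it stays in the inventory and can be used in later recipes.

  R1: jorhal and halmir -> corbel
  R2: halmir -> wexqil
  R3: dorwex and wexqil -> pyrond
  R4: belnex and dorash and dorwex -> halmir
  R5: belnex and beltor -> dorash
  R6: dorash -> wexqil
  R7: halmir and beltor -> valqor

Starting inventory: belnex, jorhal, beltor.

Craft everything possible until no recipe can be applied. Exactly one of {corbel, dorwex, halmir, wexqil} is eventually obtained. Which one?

Using R5, belnex and beltor make dorash.
dorash -> wexqil (R6).
halmir would need belnex, dorash, and dorwex (R4), but dorwex is never obtained. No rule produces dorwex, and it is not given. corbel would need jorhal and halmir (R1), but halmir is never obtained.

wexqil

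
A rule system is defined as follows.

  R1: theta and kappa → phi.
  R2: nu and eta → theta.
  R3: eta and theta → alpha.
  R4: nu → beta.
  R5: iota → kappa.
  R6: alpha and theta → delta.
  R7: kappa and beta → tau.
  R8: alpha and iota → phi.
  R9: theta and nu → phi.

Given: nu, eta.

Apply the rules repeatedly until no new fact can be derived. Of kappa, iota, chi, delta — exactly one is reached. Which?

delta

From nu and eta, R2 gives theta.
From eta and theta, R3 gives alpha.
From alpha and theta, R6 gives delta.
kappa would need iota (R5), but iota is never established. No rule produces iota, and it is not given. No rule produces chi, and it is not given.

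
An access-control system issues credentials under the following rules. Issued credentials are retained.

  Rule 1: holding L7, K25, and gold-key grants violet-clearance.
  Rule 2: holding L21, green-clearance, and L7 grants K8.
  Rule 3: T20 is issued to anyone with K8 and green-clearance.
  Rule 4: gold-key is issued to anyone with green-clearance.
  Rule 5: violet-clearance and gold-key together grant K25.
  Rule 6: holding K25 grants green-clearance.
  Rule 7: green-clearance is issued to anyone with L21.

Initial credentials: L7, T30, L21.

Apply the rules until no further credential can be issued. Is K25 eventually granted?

No

K25 would need violet-clearance and gold-key (Rule 5), but violet-clearance is never granted.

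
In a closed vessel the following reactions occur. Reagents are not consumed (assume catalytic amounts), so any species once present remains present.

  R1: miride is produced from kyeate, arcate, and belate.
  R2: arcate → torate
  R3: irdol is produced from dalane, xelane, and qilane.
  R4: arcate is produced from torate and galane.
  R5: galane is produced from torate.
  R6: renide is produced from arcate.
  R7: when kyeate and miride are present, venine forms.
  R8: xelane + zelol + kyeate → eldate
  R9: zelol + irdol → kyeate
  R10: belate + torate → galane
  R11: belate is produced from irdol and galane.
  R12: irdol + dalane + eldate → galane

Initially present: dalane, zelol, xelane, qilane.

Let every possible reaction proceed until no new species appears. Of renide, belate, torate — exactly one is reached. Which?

dalane, xelane, and qilane present → irdol forms (R3).
zelol and irdol present → kyeate forms (R9).
xelane, zelol, and kyeate present → eldate forms (R8).
irdol, dalane, and eldate present → galane forms (R12).
irdol and galane present → belate forms (R11).
torate would need arcate (R2), but arcate never forms. renide would need arcate (R6), but arcate never forms.

belate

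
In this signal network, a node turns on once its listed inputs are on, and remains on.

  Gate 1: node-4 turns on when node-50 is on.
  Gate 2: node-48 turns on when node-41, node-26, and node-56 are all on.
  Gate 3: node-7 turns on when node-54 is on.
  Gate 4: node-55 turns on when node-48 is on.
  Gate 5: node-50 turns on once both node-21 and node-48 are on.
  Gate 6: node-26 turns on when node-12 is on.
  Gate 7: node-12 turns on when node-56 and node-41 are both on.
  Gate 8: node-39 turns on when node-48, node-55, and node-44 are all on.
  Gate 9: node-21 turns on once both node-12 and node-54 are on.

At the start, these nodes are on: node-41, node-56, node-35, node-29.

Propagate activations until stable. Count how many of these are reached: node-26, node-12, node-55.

3

node-56 and node-41 are on, so node-12 turns on (Gate 7).
node-12 is on, so node-26 turns on (Gate 6).
node-41, node-26, and node-56 are on, so node-48 turns on (Gate 2).
node-48 is on, so node-55 turns on (Gate 4).
node-26: reached.
node-12: reached.
node-55: reached.
All 3 are reached.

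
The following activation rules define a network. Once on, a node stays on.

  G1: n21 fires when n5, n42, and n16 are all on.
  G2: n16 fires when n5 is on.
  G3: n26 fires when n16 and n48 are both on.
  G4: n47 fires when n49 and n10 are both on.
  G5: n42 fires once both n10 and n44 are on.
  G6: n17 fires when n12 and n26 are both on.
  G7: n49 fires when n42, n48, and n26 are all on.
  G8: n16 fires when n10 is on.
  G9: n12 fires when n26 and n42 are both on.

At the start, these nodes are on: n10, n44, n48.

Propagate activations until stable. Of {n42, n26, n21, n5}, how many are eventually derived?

G5: n10 and n44 on → n42 on.
G8: n10 on → n16 on.
n16 and n48 are on, so n26 fires (G3).
n42: reached.
n26: reached.
n21 would need n5, n42, and n16 (G1), but n5 never turns on.
No rule produces n5, and it is not given.
Reached: n42 and n26 — 2 of the 4.

2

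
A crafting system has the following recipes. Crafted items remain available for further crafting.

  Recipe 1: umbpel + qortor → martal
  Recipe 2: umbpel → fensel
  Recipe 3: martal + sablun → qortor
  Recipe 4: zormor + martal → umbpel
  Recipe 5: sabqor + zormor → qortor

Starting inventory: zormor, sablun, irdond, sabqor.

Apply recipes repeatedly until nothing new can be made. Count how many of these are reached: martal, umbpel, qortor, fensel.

Using Recipe 5, sabqor and zormor make qortor.
martal would need umbpel and qortor (Recipe 1), but umbpel is never obtained.
umbpel would need zormor and martal (Recipe 4), but martal is never obtained.
qortor: reached.
fensel would need umbpel (Recipe 2), but umbpel is never obtained.
Reached: qortor — 1 of the 4.

1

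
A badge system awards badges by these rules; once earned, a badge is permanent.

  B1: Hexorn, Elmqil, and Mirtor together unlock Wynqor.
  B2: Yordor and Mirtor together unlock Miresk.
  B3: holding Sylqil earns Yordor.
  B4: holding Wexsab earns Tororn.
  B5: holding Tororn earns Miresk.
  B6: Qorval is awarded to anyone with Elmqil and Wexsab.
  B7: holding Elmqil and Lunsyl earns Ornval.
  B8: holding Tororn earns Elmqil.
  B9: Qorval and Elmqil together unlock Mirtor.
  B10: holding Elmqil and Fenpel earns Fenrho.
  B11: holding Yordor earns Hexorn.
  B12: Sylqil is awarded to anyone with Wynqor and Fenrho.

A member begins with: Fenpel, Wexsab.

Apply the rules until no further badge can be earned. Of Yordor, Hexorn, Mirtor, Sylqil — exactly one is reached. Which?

With Wexsab, Tororn is earned (B4).
With Tororn, Elmqil is earned (B8).
With Elmqil and Wexsab, Qorval is earned (B6).
With Qorval and Elmqil, Mirtor is earned (B9).
Hexorn would need Yordor (B11), but Yordor is never earned. Yordor would need Sylqil (B3), but Sylqil is never earned. Sylqil would need Wynqor and Fenrho (B12), but Wynqor is never earned.

Mirtor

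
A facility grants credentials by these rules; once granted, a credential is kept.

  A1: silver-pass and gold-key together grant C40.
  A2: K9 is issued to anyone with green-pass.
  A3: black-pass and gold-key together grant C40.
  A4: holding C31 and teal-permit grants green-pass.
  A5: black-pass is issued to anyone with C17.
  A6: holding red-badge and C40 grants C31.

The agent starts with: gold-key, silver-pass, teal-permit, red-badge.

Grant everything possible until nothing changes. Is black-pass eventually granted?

No

black-pass would need C17 (A5), but C17 is never granted.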